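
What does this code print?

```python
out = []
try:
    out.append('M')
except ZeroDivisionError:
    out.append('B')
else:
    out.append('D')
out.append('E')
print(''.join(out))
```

Execution trace: 'M' (try body, no exception) → 'D' (else) → 'E' (after the try/except). Output: MDE

Answer: MDE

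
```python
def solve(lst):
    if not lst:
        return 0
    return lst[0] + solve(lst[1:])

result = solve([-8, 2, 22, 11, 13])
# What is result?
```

(-8) + 2 + 22 + 11 + 13 + 0 = 40

Answer: 40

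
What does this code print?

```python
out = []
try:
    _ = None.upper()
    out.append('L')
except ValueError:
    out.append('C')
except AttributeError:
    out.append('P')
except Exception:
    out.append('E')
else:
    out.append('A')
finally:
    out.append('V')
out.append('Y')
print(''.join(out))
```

Execution trace: 'P' (except AttributeError) → 'V' (finally) → 'Y' (after the try/except). Output: PVY

Answer: PVY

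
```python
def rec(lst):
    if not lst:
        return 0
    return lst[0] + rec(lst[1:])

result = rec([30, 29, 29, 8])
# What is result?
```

30 + 29 + 29 + 8 + 0 = 96

Answer: 96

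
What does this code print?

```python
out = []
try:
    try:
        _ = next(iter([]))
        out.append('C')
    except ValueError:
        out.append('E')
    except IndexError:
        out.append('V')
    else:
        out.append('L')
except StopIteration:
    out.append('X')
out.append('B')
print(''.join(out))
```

Execution trace: 'X' (outer except StopIteration) → 'B' (after the try/except). Output: XB

Answer: XB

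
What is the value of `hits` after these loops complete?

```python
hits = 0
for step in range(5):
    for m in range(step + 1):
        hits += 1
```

Triangle: 1 + 2 + ... + 5
`hits` takes the values: 0 → 1 → 2 → 3 → 4 → 5 → 6 → 7 → 8 → 9 → 10 → 11 → 12 → 13 → 14 → 15

Answer: 15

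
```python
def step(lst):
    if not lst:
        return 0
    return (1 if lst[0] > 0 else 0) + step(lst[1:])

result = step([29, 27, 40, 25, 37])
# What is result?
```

Count of positive elements in [29, 27, 40, 25, 37] = 5

Answer: 5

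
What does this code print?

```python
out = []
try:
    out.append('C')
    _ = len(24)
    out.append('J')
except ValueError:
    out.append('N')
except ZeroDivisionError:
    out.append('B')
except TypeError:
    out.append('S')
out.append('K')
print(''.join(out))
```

Execution trace: 'C' (try body) → 'S' (except TypeError) → 'K' (after the try/except). Output: CSK

Answer: CSK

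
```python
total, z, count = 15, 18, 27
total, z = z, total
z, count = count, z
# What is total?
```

Trace:
`total, z, count = 15, 18, 27` → total = 15; z = 18; count = 27
`total, z = z, total` → total = 18; z = 15
`z, count = count, z` → z = 27; count = 15
So total = 18

Answer: 18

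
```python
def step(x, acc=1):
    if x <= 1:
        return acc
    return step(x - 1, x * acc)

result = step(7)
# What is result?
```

Accumulator trace (n, acc): (7, 1) -> (6, 7) -> (5, 42) -> (4, 210) -> (3, 840) -> (2, 2520) -> (1, 5040) -> return 5040

Answer: 5040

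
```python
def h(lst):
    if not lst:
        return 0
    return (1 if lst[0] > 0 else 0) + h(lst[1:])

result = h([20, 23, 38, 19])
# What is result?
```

Count of positive elements in [20, 23, 38, 19] = 4

Answer: 4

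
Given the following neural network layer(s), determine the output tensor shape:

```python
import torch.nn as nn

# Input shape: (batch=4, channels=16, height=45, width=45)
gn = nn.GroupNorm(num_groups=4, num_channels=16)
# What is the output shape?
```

Input: (4, 16, 45, 45) -> Output: (4, 16, 45, 45)

Answer: (4, 16, 45, 45)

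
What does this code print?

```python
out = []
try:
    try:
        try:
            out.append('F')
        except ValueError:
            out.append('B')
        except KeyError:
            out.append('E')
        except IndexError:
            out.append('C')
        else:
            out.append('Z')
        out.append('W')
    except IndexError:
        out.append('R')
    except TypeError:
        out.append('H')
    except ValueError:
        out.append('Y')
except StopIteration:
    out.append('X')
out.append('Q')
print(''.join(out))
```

Execution trace: 'F' (inner try body, no exception) → 'Z' (inner else) → 'W' (try body, no exception) → 'Q' (after the try/except). Output: FZWQ

Answer: FZWQ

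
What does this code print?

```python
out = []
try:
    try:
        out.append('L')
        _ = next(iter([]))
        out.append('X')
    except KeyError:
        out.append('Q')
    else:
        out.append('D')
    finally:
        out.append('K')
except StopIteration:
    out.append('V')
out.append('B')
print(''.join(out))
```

Execution trace: 'L' (try body) → 'K' (finally) → 'V' (outer except StopIteration) → 'B' (after the try/except). Output: LKVB

Answer: LKVB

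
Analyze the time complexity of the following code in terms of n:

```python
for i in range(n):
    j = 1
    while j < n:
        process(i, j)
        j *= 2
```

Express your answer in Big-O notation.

This is Linear outer loop, logarithmic inner loop. Time complexity: O(n log n).

Answer: O(n log n)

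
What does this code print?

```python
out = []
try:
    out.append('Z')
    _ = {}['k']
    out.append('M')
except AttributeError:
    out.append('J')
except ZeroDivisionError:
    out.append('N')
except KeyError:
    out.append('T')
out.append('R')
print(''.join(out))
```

Execution trace: 'Z' (try body) → 'T' (except KeyError) → 'R' (after the try/except). Output: ZTR

Answer: ZTR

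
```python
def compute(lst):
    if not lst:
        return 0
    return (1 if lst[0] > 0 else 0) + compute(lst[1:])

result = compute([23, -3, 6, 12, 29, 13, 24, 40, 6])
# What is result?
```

Count of positive elements in [23, -3, 6, 12, 29, 13, 24, 40, 6] = 8

Answer: 8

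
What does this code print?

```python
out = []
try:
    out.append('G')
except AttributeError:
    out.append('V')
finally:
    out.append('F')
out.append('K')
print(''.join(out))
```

Execution trace: 'G' (try body, no exception) → 'F' (finally) → 'K' (after the try/except). Output: GFK

Answer: GFK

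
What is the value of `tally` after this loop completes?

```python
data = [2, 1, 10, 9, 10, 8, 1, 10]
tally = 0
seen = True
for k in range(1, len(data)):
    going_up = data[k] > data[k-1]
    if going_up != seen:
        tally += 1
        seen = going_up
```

Count direction changes in [2, 1, 10, 9, 10, 8, 1, 10]
`tally` takes the values: 0 → 1 → 2 → 3 → 4 → 5 → 6

Answer: 6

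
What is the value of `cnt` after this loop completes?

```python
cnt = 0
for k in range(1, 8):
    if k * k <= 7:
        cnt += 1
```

Count numbers where k² ≤ 7
`cnt` takes the values: 0 → 1 → 2

Answer: 2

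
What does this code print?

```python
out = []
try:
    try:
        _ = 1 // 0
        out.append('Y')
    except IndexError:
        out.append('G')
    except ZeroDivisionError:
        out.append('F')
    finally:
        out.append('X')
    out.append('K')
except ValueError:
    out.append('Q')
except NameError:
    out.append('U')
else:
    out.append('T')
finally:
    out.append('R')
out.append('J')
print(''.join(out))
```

Execution trace: 'F' (inner except ZeroDivisionError) → 'X' (inner finally) → 'K' (try body, no exception) → 'T' (else) → 'R' (finally) → 'J' (after the try/except). Output: FXKTRJ

Answer: FXKTRJ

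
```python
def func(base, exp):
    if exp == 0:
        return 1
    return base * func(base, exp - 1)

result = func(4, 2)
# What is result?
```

func(4, 2) = 4 * 4 = 16

Answer: 16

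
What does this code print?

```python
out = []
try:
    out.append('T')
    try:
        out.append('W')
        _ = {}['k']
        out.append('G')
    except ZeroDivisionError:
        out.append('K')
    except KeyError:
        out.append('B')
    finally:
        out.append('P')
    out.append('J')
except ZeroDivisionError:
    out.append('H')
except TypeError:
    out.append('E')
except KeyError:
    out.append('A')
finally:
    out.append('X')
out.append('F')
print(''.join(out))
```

Execution trace: 'T' (try body) → 'W' (inner try body) → 'B' (inner except KeyError) → 'P' (inner finally) → 'J' (try body, no exception) → 'X' (finally) → 'F' (after the try/except). Output: TWBPJXF

Answer: TWBPJXF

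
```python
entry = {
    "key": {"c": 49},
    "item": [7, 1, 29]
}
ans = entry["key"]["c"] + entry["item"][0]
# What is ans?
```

Trace:
`entry = { ...` → entry = {'key': {'c': 49}, 'item': [7, 1, 29]}
`ans = entry["key"]["c"] + entry["item"][0]` → ans = 56
So ans = 56

Answer: 56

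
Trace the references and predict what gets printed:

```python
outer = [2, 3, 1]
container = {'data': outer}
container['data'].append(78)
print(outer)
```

Key concept: dict holds reference to list.
Step by step:
`outer = [2, 3, 1]` → outer = [2, 3, 1]
`container = {'data': outer}` → container = {'data': [2, 3, 1]}
`container['data'].append(78)` → outer = [2, 3, 1, 78]; container = {'data': [2, 3, 1, 78]}
`print(outer)` → prints [2, 3, 1, 78]

Answer: [2, 3, 1, 78]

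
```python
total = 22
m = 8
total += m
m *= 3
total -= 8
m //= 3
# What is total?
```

Trace:
`total = 22` → total = 22
`m = 8` → m = 8
`total += m` → total = 30
`m *= 3` → m = 24
`total -= 8` → total = 22
`m //= 3` → m = 8
So total = 22

Answer: 22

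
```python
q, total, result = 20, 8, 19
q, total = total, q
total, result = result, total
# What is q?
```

Trace:
`q, total, result = 20, 8, 19` → q = 20; total = 8; result = 19
`q, total = total, q` → q = 8; total = 20
`total, result = result, total` → total = 19; result = 20
So q = 8

Answer: 8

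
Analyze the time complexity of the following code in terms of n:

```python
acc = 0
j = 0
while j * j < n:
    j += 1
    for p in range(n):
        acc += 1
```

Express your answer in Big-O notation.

Each loop level contributes: √n × n. Multiplying the contributions gives O(n√n).

Answer: O(n√n)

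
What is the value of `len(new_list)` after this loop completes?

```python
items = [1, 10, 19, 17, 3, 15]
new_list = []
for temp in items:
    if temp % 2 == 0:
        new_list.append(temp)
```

Count even numbers in [1, 10, 19, 17, 3, 15]
`new_list` takes the values: [] → [10]
So `len(new_list)` = 1

Answer: 1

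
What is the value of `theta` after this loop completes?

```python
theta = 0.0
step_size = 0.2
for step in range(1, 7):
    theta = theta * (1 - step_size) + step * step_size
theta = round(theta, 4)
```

Moving average with lr=0.2
`theta` takes the values: 0.0 → 0.2 → 0.56 → 1.048 → 1.6384 → 2.31072 → 3.048576 → 3.0486

Answer: 3.0486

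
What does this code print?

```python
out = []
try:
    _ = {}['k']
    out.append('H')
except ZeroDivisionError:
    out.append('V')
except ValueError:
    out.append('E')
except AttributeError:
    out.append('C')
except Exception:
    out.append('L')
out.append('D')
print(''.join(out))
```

Execution trace: 'L' (except Exception) → 'D' (after the try/except). Output: LD

Answer: LD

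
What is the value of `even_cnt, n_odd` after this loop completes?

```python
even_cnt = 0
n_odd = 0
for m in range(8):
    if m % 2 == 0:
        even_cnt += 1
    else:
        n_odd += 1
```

Count evens and odds in range(8)
`even_cnt, n_odd` takes the values: (0, 0) → (1, 0) → (1, 1) → (2, 1) → (2, 2) → (3, 2) → (3, 3) → (4, 3) → (4, 4)

Answer: 4, 4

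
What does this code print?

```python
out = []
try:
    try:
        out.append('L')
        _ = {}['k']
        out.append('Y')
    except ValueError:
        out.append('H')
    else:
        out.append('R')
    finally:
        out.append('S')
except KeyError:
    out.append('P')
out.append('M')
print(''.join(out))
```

Execution trace: 'L' (try body) → 'S' (finally) → 'P' (outer except KeyError) → 'M' (after the try/except). Output: LSPM

Answer: LSPM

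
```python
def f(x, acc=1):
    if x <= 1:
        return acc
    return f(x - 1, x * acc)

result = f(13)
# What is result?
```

Accumulator trace (n, acc): (13, 1) -> (12, 13) -> (11, 156) -> (10, 1716) -> (9, 17160) -> (8, 154440) -> (7, 1235520) -> (6, 8648640) -> (5, 51891840) -> (4, 259459200) -> (3, 1037836800) -> (2, 3113510400) -> (1, 6227020800) -> return 6227020800

Answer: 6227020800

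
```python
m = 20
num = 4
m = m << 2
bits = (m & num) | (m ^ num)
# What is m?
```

Trace:
`m = 20` → m = 20
`num = 4` → num = 4
`m = m << 2` → m = 80
`bits = (m & num) | (m ^ num)` → bits = 84
So m = 80

Answer: 80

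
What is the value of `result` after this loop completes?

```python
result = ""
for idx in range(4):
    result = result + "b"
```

Repeat 'b' 4 times
`result` takes the values: "" → "b" → "bb" → "bbb" → "bbbb"

Answer: "bbbb"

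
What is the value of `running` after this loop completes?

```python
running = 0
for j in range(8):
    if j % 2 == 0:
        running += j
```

Sum of even numbers 0 to 7
`running` takes the values: 0 → 2 → 6 → 12

Answer: 12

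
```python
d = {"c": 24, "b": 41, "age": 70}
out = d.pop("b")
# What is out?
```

Trace:
`d = {"c": 24, "b": 41, "age": 70}` → d = {'c': 24, 'b': 41, 'age': 70}
`out = d.pop("b")` → d = {'c': 24, 'age': 70}; out = 41
So out = 41

Answer: 41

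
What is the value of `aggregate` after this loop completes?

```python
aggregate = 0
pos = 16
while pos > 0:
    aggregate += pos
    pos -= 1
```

Sum 16 down to 1
`aggregate` takes the values: 0 → 16 → 31 → 45 → 58 → 70 → 81 → 91 → 100 → 108 → 115 → 121 → 126 → 130 → 133 → 135 → 136

Answer: 136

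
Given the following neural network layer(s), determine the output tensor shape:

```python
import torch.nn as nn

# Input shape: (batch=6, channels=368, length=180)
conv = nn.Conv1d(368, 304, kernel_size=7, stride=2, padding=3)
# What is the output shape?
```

Input: (6, 368, 180) -> Output: (6, 304, 90)

Answer: (6, 304, 90)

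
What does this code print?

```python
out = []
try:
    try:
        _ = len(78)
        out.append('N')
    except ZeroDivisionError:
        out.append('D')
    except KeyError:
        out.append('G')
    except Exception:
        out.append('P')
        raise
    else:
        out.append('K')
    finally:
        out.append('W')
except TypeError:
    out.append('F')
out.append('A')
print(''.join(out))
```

Execution trace: 'P' (except Exception) → 'W' (finally) → 'F' (outer except TypeError) → 'A' (after the try/except). Output: PWFA

Answer: PWFA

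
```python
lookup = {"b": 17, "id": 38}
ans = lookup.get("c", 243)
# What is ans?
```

Trace:
`lookup = {"b": 17, "id": 38}` → lookup = {'b': 17, 'id': 38}
`ans = lookup.get("c", 243)` → ans = 243
So ans = 243

Answer: 243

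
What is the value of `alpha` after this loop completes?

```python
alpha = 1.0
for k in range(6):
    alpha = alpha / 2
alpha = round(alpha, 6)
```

Halving LR 6 times: 1 / 2^6
`alpha` takes the values: 1.0 → 0.5 → 0.25 → 0.125 → 0.0625 → 0.03125 → 0.015625

Answer: 0.015625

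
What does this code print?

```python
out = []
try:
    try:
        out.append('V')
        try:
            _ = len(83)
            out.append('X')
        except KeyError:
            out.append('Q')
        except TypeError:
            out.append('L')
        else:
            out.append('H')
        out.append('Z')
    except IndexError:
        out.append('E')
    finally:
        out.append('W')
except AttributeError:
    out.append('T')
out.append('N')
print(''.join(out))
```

Execution trace: 'V' (try body) → 'L' (inner except TypeError) → 'Z' (try body, no exception) → 'W' (finally) → 'N' (after the try/except). Output: VLZWN

Answer: VLZWN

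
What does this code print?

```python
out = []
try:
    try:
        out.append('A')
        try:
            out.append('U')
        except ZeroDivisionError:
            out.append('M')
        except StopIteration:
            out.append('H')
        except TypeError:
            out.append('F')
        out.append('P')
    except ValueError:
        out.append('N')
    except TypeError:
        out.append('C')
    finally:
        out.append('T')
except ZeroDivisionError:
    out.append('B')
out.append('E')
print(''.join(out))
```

Execution trace: 'A' (try body) → 'U' (inner try body, no exception) → 'P' (try body, no exception) → 'T' (finally) → 'E' (after the try/except). Output: AUPTE

Answer: AUPTE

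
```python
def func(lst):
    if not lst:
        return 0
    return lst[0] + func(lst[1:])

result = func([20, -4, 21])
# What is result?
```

20 + (-4) + 21 + 0 = 37

Answer: 37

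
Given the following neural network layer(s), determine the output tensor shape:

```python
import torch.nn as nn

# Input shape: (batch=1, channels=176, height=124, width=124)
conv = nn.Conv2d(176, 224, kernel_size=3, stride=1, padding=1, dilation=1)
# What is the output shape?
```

Input: (1, 176, 124, 124) -> Output: (1, 224, 124, 124)

Answer: (1, 224, 124, 124)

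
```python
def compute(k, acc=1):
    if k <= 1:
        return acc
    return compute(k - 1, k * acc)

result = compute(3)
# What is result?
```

Accumulator trace (n, acc): (3, 1) -> (2, 3) -> (1, 6) -> return 6

Answer: 6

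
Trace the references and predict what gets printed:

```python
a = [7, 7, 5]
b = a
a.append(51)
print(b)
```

Key concept: basic list aliasing.
Step by step:
`a = [7, 7, 5]` → a = [7, 7, 5]
`b = a` → b = [7, 7, 5] (same object as a)
`a.append(51)` → a = [7, 7, 5, 51] (same object as b); b = [7, 7, 5, 51] (same object as a)
`print(b)` → prints [7, 7, 5, 51]

Answer: [7, 7, 5, 51]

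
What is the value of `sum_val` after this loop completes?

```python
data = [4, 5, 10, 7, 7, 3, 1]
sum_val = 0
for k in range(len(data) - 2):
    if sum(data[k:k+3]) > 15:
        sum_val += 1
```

Count windows with sum > 15
`sum_val` takes the values: 0 → 1 → 2 → 3 → 4

Answer: 4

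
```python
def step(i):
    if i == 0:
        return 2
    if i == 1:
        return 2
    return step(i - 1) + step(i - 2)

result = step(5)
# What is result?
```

Build up from base cases: step(0)=2, step(1)=2, step(2)=4, step(3)=6, step(4)=10, step(5)=16

Answer: 16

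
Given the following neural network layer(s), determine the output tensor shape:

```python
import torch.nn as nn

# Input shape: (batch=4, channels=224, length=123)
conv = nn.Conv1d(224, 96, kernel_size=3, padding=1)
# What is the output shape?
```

Input: (4, 224, 123) -> Output: (4, 96, 123)

Answer: (4, 96, 123)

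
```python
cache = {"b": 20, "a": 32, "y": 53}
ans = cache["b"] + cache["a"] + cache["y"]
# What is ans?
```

Trace:
`cache = {"b": 20, "a": 32, "y": 53}` → cache = {'b': 20, 'a': 32, 'y': 53}
`ans = cache["b"] + cache["a"] + cache["y"]` → ans = 105
So ans = 105

Answer: 105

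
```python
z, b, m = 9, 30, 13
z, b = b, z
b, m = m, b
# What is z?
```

Trace:
`z, b, m = 9, 30, 13` → z = 9; b = 30; m = 13
`z, b = b, z` → z = 30; b = 9
`b, m = m, b` → b = 13; m = 9
So z = 30

Answer: 30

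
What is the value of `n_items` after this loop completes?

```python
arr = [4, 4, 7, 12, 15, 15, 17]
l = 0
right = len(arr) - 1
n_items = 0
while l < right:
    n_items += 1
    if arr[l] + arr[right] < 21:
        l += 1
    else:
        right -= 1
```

Steps to find pair summing to 21
`n_items` takes the values: 0 → 1 → 2 → 3 → 4 → 5 → 6

Answer: 6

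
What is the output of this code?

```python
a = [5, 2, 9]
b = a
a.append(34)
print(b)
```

Key concept: basic list aliasing.
Step by step:
`a = [5, 2, 9]` → a = [5, 2, 9]
`b = a` → b = [5, 2, 9] (same object as a)
`a.append(34)` → a = [5, 2, 9, 34] (same object as b); b = [5, 2, 9, 34] (same object as a)
`print(b)` → prints [5, 2, 9, 34]

Answer: [5, 2, 9, 34]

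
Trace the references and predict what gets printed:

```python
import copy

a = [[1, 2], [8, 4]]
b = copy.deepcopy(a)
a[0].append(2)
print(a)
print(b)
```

Key concept: deep copy is fully independent.
Step by step:
`a = [[1, 2], [8, 4]]` → a = [[1, 2], [8, 4]]
`b = copy.deepcopy(a)` → b = [[1, 2], [8, 4]]
`a[0].append(2)` → a = [[1, 2, 2], [8, 4]]
`print(a)` → prints [[1, 2, 2], [8, 4]]
`print(b)` → prints [[1, 2], [8, 4]]

Answer:
[[1, 2, 2], [8, 4]]
[[1, 2], [8, 4]]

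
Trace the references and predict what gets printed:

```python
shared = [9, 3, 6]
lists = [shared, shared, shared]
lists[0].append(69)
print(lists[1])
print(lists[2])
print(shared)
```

Key concept: list of same reference.
Step by step:
`shared = [9, 3, 6]` → shared = [9, 3, 6]
`lists = [shared, shared, shared]` → lists = [[9, 3, 6], [9, 3, 6], [9, 3, 6]]
`lists[0].append(69)` → shared = [9, 3, 6, 69]; lists = [[9, 3, 6, 69], [9, 3, 6, 69], [9, 3, 6, 69]]
`print(lists[1])` → prints [9, 3, 6, 69]
`print(lists[2])` → prints [9, 3, 6, 69]
`print(shared)` → prints [9, 3, 6, 69]

Answer:
[9, 3, 6, 69]
[9, 3, 6, 69]
[9, 3, 6, 69]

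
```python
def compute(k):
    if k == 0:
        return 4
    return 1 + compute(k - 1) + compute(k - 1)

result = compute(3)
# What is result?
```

compute(k) = 1 + 2·compute(k-1), compute(0)=4. Closed form: (4+1)·2^3 - 1 = 39.

Answer: 39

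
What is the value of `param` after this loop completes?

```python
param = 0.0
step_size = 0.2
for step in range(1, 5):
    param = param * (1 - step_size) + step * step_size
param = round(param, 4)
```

Moving average with lr=0.2
`param` takes the values: 0.0 → 0.2 → 0.56 → 1.048 → 1.6384

Answer: 1.6384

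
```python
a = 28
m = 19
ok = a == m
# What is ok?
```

Trace:
`a = 28` → a = 28
`m = 19` → m = 19
`ok = a == m` → ok = False
So ok = False

Answer: False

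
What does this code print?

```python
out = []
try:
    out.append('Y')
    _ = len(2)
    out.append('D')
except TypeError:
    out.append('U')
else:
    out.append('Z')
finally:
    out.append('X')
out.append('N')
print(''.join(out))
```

Execution trace: 'Y' (try body) → 'U' (except TypeError) → 'X' (finally) → 'N' (after the try/except). Output: YUXN

Answer: YUXN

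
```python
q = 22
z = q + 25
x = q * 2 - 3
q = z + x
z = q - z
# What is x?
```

Trace:
`q = 22` → q = 22
`z = q + 25` → z = 47
`x = q * 2 - 3` → x = 41
`q = z + x` → q = 88
`z = q - z` → z = 41
So x = 41

Answer: 41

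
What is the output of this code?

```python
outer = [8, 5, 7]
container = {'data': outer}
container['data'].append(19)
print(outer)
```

Key concept: dict holds reference to list.
Step by step:
`outer = [8, 5, 7]` → outer = [8, 5, 7]
`container = {'data': outer}` → container = {'data': [8, 5, 7]}
`container['data'].append(19)` → outer = [8, 5, 7, 19]; container = {'data': [8, 5, 7, 19]}
`print(outer)` → prints [8, 5, 7, 19]

Answer: [8, 5, 7, 19]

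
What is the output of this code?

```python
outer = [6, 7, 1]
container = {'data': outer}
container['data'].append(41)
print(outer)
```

Key concept: dict holds reference to list.
Step by step:
`outer = [6, 7, 1]` → outer = [6, 7, 1]
`container = {'data': outer}` → container = {'data': [6, 7, 1]}
`container['data'].append(41)` → outer = [6, 7, 1, 41]; container = {'data': [6, 7, 1, 41]}
`print(outer)` → prints [6, 7, 1, 41]

Answer: [6, 7, 1, 41]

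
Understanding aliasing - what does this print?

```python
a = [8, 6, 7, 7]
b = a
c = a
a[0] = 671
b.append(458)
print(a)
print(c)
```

Key concept: multiple aliases.
Step by step:
`a = [8, 6, 7, 7]` → a = [8, 6, 7, 7]
`b = a` → b = [8, 6, 7, 7] (same object as a)
`c = a` → c = [8, 6, 7, 7] (same object as a, b)
`a[0] = 671` → a = [671, 6, 7, 7] (same object as b, c); b = [671, 6, 7, 7] (same object as a, c); c = [671, 6, 7, 7] (same object as a, b)
`b.append(458)` → a = [671, 6, 7, 7, 458] (same object as b, c); b = [671, 6, 7, 7, 458] (same object as a, c); c = [671, 6, 7, 7, 458] (same object as a, b)
`print(a)` → prints [671, 6, 7, 7, 458]
`print(c)` → prints [671, 6, 7, 7, 458]

Answer:
[671, 6, 7, 7, 458]
[671, 6, 7, 7, 458]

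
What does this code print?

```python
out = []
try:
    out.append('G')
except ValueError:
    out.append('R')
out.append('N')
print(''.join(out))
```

Execution trace: 'G' (try body, no exception) → 'N' (after the try/except). Output: GN

Answer: GN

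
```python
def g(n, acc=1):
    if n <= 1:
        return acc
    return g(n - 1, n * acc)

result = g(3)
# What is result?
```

Accumulator trace (n, acc): (3, 1) -> (2, 3) -> (1, 6) -> return 6

Answer: 6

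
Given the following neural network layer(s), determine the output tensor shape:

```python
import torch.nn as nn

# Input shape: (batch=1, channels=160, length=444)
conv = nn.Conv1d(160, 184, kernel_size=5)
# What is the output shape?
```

Input: (1, 160, 444) -> Output: (1, 184, 440)

Answer: (1, 184, 440)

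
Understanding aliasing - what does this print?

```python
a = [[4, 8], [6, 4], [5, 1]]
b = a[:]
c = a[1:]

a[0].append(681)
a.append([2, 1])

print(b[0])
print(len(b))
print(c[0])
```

Key concept: slice with nested mutation.
Step by step:
`a = [[4, 8], [6, 4], [5, 1]]` → a = [[4, 8], [6, 4], [5, 1]]
`b = a[:]` → b = [[4, 8], [6, 4], [5, 1]]
`c = a[1:]` → c = [[6, 4], [5, 1]]
`a[0].append(681)` → a = [[4, 8, 681], [6, 4], [5, 1]]; b = [[4, 8, 681], [6, 4], [5, 1]]
`a.append([2, 1])` → a = [[4, 8, 681], [6, 4], [5, 1], [2, 1]]
`print(b[0])` → prints [4, 8, 681]
`print(len(b))` → prints 3
`print(c[0])` → prints [6, 4]

Answer:
[4, 8, 681]
3
[6, 4]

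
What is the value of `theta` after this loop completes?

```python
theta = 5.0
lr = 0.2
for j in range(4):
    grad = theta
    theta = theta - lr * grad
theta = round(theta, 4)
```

Gradient descent: w = 5.0 * (1 - 0.2)^4
`theta` takes the values: 5.0 → 4.0 → 3.2 → 2.56 → 2.048

Answer: 2.048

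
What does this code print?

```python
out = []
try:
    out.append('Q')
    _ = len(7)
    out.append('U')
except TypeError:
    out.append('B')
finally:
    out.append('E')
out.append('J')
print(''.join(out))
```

Execution trace: 'Q' (try body) → 'B' (except TypeError) → 'E' (finally) → 'J' (after the try/except). Output: QBEJ

Answer: QBEJ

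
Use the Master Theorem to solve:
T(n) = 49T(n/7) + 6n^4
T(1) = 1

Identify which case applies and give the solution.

a=49, b=7, f(n)=6n^4. log_7(49) = 2. Since c=4 > 2 and the regularity condition holds (49(n/7)^4 = (49/7^4)n^4 with 49/7^4 < 1), Case 3 applies: T(n) = Θ(f(n)) = O(n^4).

Answer: O(n^4) - Case 3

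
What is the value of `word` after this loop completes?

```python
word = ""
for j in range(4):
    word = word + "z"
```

Repeat 'z' 4 times
`word` takes the values: "" → "z" → "zz" → "zzz" → "zzzz"

Answer: "zzzz"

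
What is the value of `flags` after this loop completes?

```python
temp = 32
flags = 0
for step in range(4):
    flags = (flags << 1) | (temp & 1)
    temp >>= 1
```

Reverse lowest 4 bits of 32
`flags` takes the values: 0

Answer: 0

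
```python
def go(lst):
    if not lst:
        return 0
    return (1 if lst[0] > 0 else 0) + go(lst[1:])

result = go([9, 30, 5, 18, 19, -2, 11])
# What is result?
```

Count of positive elements in [9, 30, 5, 18, 19, -2, 11] = 6

Answer: 6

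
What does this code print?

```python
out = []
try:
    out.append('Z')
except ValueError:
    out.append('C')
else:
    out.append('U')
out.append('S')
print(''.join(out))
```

Execution trace: 'Z' (try body, no exception) → 'U' (else) → 'S' (after the try/except). Output: ZUS

Answer: ZUS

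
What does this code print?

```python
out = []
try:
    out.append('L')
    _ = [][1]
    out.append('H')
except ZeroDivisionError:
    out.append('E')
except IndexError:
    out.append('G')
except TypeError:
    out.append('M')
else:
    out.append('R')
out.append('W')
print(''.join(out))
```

Execution trace: 'L' (try body) → 'G' (except IndexError) → 'W' (after the try/except). Output: LGW

Answer: LGW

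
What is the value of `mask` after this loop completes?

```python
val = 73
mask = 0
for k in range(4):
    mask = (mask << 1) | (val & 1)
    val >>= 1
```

Reverse lowest 4 bits of 73
`mask` takes the values: 0 → 1 → 2 → 4 → 9

Answer: 9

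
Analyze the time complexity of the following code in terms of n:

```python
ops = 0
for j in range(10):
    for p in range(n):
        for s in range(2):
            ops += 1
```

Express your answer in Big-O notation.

Each loop level contributes: 1 × n × 1. Multiplying the contributions gives O(n).

Answer: O(n)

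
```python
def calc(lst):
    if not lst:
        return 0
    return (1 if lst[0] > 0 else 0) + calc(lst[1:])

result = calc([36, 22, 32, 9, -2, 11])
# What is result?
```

Count of positive elements in [36, 22, 32, 9, -2, 11] = 5

Answer: 5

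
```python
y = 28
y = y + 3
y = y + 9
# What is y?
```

Trace:
`y = 28` → y = 28
`y = y + 3` → y = 31
`y = y + 9` → y = 40
So y = 40

Answer: 40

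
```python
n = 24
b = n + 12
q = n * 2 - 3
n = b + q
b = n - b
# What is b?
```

Trace:
`n = 24` → n = 24
`b = n + 12` → b = 36
`q = n * 2 - 3` → q = 45
`n = b + q` → n = 81
`b = n - b` → b = 45
So b = 45

Answer: 45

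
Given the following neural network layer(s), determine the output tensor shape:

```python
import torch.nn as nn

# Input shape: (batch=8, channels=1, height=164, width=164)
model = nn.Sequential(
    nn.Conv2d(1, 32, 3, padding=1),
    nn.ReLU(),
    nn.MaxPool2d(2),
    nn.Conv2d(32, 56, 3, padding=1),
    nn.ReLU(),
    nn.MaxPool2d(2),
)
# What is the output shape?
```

Input: (8, 1, 164, 164) -> after first Conv2d: (8, 32, 164, 164) -> after first MaxPool2d: (8, 32, 82, 82) -> after second Conv2d: (8, 56, 82, 82) -> Output: (8, 56, 41, 41)

Answer: (8, 56, 41, 41)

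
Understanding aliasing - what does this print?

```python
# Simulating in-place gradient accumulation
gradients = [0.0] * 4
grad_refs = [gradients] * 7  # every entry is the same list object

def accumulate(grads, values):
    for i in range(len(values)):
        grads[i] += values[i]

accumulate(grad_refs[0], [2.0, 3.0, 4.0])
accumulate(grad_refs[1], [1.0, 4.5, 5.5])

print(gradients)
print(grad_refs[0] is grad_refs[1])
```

Key concept: gradient accumulation aliasing.
Step by step:
`gradients = [0.0] * 4` → gradients = [0.0, 0.0, 0.0, 0.0]
`grad_refs = [gradients] * 7` → grad_refs = [[0.0, 0.0, 0.0, 0.0], [0.0, 0.0, 0.0, 0.0], [0.0, 0.0, 0.0, 0.0], [0.0, 0.0, 0.0, 0.0], [0.0, 0.0, 0.0, 0.0], [0.0, 0.0, 0.0, 0.0], [0.0, 0.0, 0.0, 0.0]]
`accumulate(grad_refs[0], [2.0, 3.0, 4.0])` → gradients = [2.0, 3.0, 4.0, 0.0]; grad_refs = [[2.0, 3.0, 4.0, 0.0], [2.0, 3.0, 4.0, 0.0], [2.0, 3.0, 4.0, 0.0], [2.0, 3.0, 4.0, 0.0], [2.0, 3.0, 4.0, 0.0], [2.0, 3.0, 4.0, 0.0], [2.0, 3.0, 4.0, 0.0]]
`accumulate(grad_refs[1], [1.0, 4.5, 5.5])` → gradients = [3.0, 7.5, 9.5, 0.0]; grad_refs = [[3.0, 7.5, 9.5, 0.0], [3.0, 7.5, 9.5, 0.0], [3.0, 7.5, 9.5, 0.0], [3.0, 7.5, 9.5, 0.0], [3.0, 7.5, 9.5, 0.0], [3.0, 7.5, 9.5, 0.0], [3.0, 7.5, 9.5, 0.0]]
`print(gradients)` → prints [3.0, 7.5, 9.5, 0.0]
`print(grad_refs[0] is grad_refs[1])` → prints True

Answer:
[3.0, 7.5, 9.5, 0.0]
True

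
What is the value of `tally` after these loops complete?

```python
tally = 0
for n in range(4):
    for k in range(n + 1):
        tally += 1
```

Triangle: 1 + 2 + ... + 4
`tally` takes the values: 0 → 1 → 2 → 3 → 4 → 5 → 6 → 7 → 8 → 9 → 10

Answer: 10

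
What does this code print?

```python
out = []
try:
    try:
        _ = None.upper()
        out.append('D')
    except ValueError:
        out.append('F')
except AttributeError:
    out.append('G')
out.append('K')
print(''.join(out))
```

Execution trace: 'G' (outer except AttributeError) → 'K' (after the try/except). Output: GK

Answer: GK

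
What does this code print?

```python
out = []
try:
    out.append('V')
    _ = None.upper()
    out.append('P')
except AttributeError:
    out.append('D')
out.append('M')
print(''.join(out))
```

Execution trace: 'V' (try body) → 'D' (except AttributeError) → 'M' (after the try/except). Output: VDM

Answer: VDM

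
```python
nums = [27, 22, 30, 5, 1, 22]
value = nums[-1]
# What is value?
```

Trace:
`nums = [27, 22, 30, 5, 1, 22]` → nums = [27, 22, 30, 5, 1, 22]
`value = nums[-1]` → value = 22
So value = 22

Answer: 22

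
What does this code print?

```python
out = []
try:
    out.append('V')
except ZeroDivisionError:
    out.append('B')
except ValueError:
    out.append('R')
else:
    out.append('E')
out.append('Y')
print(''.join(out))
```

Execution trace: 'V' (try body, no exception) → 'E' (else) → 'Y' (after the try/except). Output: VEY

Answer: VEY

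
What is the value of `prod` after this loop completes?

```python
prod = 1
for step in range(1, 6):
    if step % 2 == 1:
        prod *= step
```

Product of odd numbers 1 to 5
`prod` takes the values: 1 → 3 → 15

Answer: 15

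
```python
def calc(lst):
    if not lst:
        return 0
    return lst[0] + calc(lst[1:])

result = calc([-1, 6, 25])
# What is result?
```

(-1) + 6 + 25 + 0 = 30

Answer: 30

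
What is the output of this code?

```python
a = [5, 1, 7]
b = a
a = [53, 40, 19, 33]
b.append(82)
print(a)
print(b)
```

Key concept: rebinding vs mutation: a is rebound to a new list, b still points at the original.
Step by step:
`a = [5, 1, 7]` → a = [5, 1, 7]
`b = a` → b = [5, 1, 7] (same object as a)
`a = [53, 40, 19, 33]` → a = [53, 40, 19, 33]
`b.append(82)` → b = [5, 1, 7, 82]
`print(a)` → prints [53, 40, 19, 33]
`print(b)` → prints [5, 1, 7, 82]

Answer:
[53, 40, 19, 33]
[5, 1, 7, 82]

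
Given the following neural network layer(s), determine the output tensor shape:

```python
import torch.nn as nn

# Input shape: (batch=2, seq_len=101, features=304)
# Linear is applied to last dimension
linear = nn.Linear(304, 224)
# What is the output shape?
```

Input: (2, 101, 304) -> Output: (2, 101, 224)

Answer: (2, 101, 224)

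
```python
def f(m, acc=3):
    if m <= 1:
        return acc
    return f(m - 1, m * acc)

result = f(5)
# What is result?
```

Accumulator trace (n, acc): (5, 3) -> (4, 15) -> (3, 60) -> (2, 180) -> (1, 360) -> return 360

Answer: 360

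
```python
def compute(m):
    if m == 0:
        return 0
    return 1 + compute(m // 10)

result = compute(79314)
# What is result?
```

Count of digits of 79314: 5

Answer: 5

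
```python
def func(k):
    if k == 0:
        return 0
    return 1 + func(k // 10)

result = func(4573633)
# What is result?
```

Count of digits of 4573633: 7

Answer: 7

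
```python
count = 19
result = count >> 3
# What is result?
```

Trace:
`count = 19` → count = 19
`result = count >> 3` → result = 2
So result = 2

Answer: 2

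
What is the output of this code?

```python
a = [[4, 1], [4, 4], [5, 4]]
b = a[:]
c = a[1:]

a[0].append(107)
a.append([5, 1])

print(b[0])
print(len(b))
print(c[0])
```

Key concept: slice with nested mutation.
Step by step:
`a = [[4, 1], [4, 4], [5, 4]]` → a = [[4, 1], [4, 4], [5, 4]]
`b = a[:]` → b = [[4, 1], [4, 4], [5, 4]]
`c = a[1:]` → c = [[4, 4], [5, 4]]
`a[0].append(107)` → a = [[4, 1, 107], [4, 4], [5, 4]]; b = [[4, 1, 107], [4, 4], [5, 4]]
`a.append([5, 1])` → a = [[4, 1, 107], [4, 4], [5, 4], [5, 1]]
`print(b[0])` → prints [4, 1, 107]
`print(len(b))` → prints 3
`print(c[0])` → prints [4, 4]

Answer:
[4, 1, 107]
3
[4, 4]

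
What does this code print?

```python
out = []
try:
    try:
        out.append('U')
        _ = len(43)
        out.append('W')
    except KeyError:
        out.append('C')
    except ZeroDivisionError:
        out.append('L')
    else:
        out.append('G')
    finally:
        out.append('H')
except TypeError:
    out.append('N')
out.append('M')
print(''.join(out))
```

Execution trace: 'U' (try body) → 'H' (finally) → 'N' (outer except TypeError) → 'M' (after the try/except). Output: UHNM

Answer: UHNM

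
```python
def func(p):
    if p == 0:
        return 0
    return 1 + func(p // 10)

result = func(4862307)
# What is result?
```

Count of digits of 4862307: 7

Answer: 7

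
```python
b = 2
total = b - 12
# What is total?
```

Trace:
`b = 2` → b = 2
`total = b - 12` → total = -10
So total = -10

Answer: -10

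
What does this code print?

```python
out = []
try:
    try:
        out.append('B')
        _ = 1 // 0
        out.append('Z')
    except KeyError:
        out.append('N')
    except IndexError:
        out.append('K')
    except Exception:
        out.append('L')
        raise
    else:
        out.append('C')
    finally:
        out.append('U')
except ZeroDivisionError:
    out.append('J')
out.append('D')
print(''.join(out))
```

Execution trace: 'B' (inner try body) → 'L' (inner except Exception) → 'U' (inner finally) → 'J' (outer except ZeroDivisionError) → 'D' (after the try/except). Output: BLUJD

Answer: BLUJD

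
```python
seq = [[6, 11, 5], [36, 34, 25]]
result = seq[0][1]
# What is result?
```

Trace:
`seq = [[6, 11, 5], [36, 34, 25]]` → seq = [[6, 11, 5], [36, 34, 25]]
`result = seq[0][1]` → result = 11
So result = 11

Answer: 11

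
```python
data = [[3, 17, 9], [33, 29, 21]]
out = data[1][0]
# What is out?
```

Trace:
`data = [[3, 17, 9], [33, 29, 21]]` → data = [[3, 17, 9], [33, 29, 21]]
`out = data[1][0]` → out = 33
So out = 33

Answer: 33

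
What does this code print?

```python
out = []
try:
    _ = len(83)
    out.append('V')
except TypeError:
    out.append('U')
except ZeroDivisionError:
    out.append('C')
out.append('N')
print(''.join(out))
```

Execution trace: 'U' (except TypeError) → 'N' (after the try/except). Output: UN

Answer: UN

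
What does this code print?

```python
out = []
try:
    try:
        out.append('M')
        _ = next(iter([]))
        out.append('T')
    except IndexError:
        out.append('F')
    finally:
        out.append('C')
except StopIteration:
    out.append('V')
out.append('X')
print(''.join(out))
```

Execution trace: 'M' (try body) → 'C' (finally) → 'V' (outer except StopIteration) → 'X' (after the try/except). Output: MCVX

Answer: MCVX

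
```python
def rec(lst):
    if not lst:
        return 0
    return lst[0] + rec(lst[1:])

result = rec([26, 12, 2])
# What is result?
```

26 + 12 + 2 + 0 = 40

Answer: 40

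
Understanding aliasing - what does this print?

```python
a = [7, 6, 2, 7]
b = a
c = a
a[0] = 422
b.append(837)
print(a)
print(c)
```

Key concept: multiple aliases.
Step by step:
`a = [7, 6, 2, 7]` → a = [7, 6, 2, 7]
`b = a` → b = [7, 6, 2, 7] (same object as a)
`c = a` → c = [7, 6, 2, 7] (same object as a, b)
`a[0] = 422` → a = [422, 6, 2, 7] (same object as b, c); b = [422, 6, 2, 7] (same object as a, c); c = [422, 6, 2, 7] (same object as a, b)
`b.append(837)` → a = [422, 6, 2, 7, 837] (same object as b, c); b = [422, 6, 2, 7, 837] (same object as a, c); c = [422, 6, 2, 7, 837] (same object as a, b)
`print(a)` → prints [422, 6, 2, 7, 837]
`print(c)` → prints [422, 6, 2, 7, 837]

Answer:
[422, 6, 2, 7, 837]
[422, 6, 2, 7, 837]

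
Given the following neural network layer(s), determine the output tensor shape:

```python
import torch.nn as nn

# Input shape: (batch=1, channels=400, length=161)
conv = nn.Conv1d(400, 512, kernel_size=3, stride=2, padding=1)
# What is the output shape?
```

Input: (1, 400, 161) -> Output: (1, 512, 81)

Answer: (1, 512, 81)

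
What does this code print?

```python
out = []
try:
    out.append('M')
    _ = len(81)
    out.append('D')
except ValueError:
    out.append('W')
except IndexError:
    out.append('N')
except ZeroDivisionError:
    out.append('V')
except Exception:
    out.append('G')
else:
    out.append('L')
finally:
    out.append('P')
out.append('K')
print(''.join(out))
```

Execution trace: 'M' (try body) → 'G' (except Exception) → 'P' (finally) → 'K' (after the try/except). Output: MGPK

Answer: MGPK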